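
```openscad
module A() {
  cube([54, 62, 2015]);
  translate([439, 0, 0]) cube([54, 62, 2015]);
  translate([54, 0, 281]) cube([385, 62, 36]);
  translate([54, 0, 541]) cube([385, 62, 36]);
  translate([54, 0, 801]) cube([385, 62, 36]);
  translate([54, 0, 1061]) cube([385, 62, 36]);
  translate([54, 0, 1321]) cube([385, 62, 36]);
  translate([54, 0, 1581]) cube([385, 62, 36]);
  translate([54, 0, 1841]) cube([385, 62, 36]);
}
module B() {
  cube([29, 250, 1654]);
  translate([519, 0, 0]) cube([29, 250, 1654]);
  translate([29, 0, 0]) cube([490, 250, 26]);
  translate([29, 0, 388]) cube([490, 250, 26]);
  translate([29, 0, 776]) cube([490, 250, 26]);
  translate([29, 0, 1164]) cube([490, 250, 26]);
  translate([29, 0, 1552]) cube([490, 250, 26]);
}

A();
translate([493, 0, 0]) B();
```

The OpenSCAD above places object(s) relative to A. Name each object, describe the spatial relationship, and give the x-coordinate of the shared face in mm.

A is a ladder. B is a bookshelf. The bookshelf is against the ladder's +x side, with their −y faces flush. The x-coordinate of the shared face is 493 mm.

The ladder's +x face and the bookshelf's −x face are both at x = 493 mm.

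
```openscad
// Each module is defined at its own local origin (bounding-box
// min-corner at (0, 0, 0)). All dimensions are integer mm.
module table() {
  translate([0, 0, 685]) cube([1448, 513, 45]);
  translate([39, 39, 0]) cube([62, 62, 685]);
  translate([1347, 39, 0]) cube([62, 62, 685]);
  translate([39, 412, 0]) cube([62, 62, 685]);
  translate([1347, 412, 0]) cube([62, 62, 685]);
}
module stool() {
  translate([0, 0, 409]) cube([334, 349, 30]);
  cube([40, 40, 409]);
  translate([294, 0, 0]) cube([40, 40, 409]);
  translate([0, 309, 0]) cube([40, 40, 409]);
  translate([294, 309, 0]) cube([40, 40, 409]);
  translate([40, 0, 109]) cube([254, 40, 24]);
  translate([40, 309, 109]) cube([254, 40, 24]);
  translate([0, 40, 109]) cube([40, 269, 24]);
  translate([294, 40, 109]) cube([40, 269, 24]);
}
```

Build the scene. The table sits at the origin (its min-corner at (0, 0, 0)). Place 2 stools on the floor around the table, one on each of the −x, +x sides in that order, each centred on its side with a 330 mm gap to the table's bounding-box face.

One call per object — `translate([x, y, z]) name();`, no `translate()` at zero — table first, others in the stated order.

table();
translate([-664, 82, 0]) stool();
translate([1778, 82, 0]) stool();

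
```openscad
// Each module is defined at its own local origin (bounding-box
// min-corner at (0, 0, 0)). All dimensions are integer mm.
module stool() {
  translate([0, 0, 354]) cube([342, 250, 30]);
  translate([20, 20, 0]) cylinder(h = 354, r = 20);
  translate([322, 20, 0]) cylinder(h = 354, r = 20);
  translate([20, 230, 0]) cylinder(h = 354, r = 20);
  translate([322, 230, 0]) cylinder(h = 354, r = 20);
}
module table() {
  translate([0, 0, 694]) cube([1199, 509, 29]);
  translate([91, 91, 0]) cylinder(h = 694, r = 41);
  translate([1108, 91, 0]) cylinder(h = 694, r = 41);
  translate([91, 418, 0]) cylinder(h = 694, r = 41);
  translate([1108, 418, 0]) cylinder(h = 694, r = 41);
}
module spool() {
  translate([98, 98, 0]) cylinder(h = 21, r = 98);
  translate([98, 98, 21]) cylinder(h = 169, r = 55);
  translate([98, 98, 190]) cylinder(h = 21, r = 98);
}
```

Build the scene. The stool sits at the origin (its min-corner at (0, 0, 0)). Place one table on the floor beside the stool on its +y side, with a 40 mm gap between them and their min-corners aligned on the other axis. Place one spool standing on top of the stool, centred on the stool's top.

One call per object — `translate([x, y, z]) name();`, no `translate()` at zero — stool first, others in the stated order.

stool();
translate([0, 290, 0]) table();
translate([73, 27, 384]) spool();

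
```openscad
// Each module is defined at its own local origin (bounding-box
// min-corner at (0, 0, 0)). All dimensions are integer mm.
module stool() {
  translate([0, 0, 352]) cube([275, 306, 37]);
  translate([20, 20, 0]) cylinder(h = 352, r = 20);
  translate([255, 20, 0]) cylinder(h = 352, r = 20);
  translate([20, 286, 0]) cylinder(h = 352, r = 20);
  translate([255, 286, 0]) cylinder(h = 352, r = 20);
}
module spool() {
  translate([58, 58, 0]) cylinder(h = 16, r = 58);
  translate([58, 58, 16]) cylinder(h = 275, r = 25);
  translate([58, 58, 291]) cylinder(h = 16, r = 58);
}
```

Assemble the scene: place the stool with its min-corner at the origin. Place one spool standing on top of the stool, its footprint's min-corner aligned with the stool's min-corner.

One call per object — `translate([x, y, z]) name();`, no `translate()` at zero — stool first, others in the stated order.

stool();
translate([0, 0, 389]) spool();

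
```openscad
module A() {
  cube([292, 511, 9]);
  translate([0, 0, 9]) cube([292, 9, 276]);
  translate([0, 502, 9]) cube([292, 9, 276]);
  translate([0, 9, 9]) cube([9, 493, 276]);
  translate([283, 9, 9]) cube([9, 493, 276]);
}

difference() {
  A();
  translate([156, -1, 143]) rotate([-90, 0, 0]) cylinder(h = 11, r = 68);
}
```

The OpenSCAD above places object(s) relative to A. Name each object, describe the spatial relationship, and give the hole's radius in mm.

The subtracted cylinder has r = 68 mm.

A is an open box. The open box has a circular hole through its front wall. The hole's radius is 68 mm.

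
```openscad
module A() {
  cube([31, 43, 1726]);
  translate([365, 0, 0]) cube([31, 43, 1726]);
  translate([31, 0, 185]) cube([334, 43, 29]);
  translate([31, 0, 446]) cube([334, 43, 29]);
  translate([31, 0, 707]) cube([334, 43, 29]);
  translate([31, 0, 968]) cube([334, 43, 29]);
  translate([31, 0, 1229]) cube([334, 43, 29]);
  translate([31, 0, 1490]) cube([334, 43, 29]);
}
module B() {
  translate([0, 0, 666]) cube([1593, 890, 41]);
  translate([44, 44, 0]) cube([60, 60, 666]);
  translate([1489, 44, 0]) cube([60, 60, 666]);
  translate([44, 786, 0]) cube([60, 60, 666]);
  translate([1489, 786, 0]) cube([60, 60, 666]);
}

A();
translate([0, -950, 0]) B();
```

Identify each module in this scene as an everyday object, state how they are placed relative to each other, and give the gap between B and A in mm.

The table's nearest face is 60 mm from the ladder's −y face.

A is a ladder. B is a table. The table is on the floor beside the ladder on its −y side. The gap between the table and the ladder is 60 mm.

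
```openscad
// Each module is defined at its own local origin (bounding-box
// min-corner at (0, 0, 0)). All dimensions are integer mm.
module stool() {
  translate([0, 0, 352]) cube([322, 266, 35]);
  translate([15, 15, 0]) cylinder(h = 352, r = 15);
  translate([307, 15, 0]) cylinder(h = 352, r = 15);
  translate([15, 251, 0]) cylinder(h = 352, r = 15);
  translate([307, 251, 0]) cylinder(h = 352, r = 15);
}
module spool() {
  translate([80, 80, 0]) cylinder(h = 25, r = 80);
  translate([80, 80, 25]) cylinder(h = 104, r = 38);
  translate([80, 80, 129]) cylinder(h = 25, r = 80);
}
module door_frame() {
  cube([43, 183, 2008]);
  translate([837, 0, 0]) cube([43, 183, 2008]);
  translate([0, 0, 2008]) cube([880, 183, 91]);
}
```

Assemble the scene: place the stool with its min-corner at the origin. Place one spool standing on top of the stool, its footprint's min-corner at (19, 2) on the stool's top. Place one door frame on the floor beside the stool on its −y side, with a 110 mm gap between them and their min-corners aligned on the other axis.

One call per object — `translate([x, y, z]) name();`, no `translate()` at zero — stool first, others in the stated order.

stool();
translate([19, 2, 387]) spool();
translate([0, -293, 0]) door_frame();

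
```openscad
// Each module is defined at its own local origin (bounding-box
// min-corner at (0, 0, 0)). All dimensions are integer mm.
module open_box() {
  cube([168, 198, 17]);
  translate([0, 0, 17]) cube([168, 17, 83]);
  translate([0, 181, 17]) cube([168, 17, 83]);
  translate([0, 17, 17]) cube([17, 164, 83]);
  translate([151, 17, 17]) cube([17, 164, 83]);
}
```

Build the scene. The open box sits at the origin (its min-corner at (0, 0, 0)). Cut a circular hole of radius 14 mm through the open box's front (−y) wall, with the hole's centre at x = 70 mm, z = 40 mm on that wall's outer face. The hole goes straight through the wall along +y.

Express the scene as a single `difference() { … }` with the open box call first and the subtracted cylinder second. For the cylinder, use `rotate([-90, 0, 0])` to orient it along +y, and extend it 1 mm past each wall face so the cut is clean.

difference() {
  open_box();
  translate([70, -1, 40]) rotate([-90, 0, 0]) cylinder(h = 19, r = 14);
}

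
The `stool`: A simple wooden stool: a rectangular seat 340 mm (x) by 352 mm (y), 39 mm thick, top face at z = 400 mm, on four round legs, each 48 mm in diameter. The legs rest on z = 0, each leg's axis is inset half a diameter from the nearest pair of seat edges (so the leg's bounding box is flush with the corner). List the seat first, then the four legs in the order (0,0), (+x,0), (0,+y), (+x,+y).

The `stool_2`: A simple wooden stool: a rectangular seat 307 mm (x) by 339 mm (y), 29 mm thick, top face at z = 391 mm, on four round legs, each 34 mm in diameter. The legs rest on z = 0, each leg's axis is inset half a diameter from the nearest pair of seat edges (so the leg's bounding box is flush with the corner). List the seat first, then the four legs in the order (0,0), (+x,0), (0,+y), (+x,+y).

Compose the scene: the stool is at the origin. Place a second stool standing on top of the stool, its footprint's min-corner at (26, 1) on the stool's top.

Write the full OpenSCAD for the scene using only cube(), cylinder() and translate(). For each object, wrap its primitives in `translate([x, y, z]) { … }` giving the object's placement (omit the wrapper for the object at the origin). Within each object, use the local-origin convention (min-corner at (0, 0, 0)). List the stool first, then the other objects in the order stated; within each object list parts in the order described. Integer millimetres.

translate([0, 0, 361]) cube([340, 352, 39]);
translate([24, 24, 0]) cylinder(h = 361, r = 24);
translate([316, 24, 0]) cylinder(h = 361, r = 24);
translate([24, 328, 0]) cylinder(h = 361, r = 24);
translate([316, 328, 0]) cylinder(h = 361, r = 24);
translate([26, 1, 400]) {
  translate([0, 0, 362]) cube([307, 339, 29]);
  translate([17, 17, 0]) cylinder(h = 362, r = 17);
  translate([290, 17, 0]) cylinder(h = 362, r = 17);
  translate([17, 322, 0]) cylinder(h = 362, r = 17);
  translate([290, 322, 0]) cylinder(h = 362, r = 17);
}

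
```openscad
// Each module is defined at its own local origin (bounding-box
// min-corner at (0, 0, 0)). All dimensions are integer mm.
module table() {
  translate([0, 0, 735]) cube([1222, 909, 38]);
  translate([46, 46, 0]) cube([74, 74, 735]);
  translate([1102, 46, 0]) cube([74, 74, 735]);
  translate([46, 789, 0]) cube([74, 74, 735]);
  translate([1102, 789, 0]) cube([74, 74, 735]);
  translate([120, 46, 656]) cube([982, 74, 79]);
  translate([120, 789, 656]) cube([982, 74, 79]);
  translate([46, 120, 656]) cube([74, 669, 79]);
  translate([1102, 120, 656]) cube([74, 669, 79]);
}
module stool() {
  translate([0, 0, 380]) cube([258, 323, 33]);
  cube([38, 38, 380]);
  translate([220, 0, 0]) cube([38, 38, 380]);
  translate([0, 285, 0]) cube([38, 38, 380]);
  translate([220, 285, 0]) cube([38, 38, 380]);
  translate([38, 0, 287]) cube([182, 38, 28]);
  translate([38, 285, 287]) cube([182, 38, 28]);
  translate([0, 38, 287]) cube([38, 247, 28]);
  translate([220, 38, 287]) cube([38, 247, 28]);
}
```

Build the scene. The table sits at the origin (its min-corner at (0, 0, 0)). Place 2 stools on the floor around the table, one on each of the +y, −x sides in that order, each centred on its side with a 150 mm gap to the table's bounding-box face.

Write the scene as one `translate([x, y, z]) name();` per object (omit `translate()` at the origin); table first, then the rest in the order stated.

table();
translate([482, 1059, 0]) stool();
translate([-408, 293, 0]) stool();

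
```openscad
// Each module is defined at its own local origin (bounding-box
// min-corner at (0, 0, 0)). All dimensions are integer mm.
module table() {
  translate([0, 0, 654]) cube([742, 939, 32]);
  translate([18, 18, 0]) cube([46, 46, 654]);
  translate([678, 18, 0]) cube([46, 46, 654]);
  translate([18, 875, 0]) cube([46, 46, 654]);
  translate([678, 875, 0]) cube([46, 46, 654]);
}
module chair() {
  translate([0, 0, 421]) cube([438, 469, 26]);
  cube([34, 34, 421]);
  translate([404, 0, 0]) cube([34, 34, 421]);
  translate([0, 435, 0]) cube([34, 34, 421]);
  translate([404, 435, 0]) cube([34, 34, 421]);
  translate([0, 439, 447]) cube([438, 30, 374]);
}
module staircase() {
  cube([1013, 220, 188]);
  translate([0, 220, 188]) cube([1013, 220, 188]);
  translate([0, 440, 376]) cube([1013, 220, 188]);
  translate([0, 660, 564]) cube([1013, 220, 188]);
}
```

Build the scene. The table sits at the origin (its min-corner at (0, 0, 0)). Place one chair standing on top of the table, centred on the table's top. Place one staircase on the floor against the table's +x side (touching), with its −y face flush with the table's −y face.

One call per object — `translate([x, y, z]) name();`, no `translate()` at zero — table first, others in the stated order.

table();
translate([152, 235, 686]) chair();
translate([742, 0, 0]) staircase();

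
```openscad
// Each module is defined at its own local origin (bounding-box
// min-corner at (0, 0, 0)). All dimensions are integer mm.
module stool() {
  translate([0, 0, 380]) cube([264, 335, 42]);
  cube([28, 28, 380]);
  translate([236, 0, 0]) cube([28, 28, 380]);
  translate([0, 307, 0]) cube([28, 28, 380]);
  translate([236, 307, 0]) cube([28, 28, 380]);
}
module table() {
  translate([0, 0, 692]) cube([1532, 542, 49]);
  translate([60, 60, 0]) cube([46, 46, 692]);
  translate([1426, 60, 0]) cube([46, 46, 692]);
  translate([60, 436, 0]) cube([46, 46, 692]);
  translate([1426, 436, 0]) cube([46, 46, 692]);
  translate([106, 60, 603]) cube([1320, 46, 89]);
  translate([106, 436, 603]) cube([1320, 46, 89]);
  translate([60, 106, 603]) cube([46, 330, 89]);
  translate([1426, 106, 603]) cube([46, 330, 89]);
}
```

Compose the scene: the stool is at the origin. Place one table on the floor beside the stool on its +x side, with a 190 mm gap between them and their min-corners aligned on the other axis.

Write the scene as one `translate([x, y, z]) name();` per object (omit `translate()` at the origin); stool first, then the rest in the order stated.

stool();
translate([454, 0, 0]) table();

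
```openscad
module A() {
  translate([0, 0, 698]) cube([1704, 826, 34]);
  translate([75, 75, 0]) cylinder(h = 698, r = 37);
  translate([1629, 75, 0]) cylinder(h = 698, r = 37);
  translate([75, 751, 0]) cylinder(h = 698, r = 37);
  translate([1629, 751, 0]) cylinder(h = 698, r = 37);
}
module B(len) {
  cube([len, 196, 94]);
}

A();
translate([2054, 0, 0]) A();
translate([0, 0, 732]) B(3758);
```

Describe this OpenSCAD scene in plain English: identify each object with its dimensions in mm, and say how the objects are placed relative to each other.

A is a table with a 1704×826 mm rectangular top, 34 mm thick, top surface at z = 732 mm, supported by four round legs of 74 mm diameter, each leg's bounding box inset 38 mm from the nearest pair of top edges, running from the floor.

B is a rectangular beam 3758 mm long (x), 196 mm deep (y), 94 mm thick (z).

The beam spans the tops of two tables placed 350 mm apart, resting at z = 732 mm.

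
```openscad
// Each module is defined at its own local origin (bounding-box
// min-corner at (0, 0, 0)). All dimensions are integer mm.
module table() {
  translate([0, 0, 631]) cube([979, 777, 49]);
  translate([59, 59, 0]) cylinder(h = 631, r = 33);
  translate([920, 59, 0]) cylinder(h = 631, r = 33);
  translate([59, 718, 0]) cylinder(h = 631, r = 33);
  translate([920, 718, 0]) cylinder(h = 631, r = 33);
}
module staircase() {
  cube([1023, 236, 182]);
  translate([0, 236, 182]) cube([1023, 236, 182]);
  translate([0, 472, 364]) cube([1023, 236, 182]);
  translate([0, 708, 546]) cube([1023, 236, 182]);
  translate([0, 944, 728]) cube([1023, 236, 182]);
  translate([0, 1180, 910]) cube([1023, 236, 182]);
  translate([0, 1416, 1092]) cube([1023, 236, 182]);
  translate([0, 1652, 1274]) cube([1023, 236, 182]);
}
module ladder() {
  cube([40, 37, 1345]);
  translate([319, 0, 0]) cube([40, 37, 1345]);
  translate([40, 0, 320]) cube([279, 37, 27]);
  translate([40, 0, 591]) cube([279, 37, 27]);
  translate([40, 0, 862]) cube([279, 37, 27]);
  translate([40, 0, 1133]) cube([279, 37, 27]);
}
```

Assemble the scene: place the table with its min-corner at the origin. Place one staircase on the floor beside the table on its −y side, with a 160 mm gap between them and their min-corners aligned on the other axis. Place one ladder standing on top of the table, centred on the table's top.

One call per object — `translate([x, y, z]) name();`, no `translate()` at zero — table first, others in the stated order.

table();
translate([0, -2048, 0]) staircase();
translate([310, 370, 680]) ladder();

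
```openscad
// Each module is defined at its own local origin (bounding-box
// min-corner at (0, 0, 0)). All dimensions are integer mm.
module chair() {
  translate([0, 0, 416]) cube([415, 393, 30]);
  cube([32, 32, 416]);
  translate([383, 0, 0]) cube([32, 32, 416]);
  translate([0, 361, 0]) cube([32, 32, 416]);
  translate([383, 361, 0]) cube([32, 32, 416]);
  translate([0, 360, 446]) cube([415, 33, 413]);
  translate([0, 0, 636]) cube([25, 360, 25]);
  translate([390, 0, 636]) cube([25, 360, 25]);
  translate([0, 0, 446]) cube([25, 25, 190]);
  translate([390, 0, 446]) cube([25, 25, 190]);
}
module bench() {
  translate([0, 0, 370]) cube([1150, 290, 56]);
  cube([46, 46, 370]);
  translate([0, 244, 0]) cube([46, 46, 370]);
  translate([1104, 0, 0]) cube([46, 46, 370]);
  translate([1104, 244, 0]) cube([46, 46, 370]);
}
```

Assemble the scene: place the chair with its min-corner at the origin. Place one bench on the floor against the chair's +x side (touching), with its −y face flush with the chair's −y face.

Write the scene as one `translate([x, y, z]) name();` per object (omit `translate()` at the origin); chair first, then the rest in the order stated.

chair();
translate([415, 0, 0]) bench();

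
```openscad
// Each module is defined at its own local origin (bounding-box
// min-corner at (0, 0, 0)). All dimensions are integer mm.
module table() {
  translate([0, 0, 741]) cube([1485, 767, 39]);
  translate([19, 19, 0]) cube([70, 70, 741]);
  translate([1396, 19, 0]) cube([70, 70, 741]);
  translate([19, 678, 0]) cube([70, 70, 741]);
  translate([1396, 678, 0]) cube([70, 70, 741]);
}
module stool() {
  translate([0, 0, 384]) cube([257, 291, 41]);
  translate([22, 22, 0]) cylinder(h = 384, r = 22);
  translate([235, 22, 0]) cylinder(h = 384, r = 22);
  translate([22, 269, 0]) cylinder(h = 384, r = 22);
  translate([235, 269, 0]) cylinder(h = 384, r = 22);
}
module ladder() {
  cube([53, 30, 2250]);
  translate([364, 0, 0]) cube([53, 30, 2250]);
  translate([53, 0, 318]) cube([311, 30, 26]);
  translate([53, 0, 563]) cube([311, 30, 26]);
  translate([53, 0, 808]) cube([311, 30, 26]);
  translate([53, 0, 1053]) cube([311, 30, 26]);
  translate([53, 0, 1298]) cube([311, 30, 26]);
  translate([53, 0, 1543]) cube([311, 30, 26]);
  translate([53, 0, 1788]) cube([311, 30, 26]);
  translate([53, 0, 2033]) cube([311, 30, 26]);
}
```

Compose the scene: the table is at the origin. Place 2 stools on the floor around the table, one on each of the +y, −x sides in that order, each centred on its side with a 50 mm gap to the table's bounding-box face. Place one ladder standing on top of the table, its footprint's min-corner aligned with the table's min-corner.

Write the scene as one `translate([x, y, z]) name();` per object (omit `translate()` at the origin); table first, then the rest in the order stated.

table();
translate([614, 817, 0]) stool();
translate([-307, 238, 0]) stool();
translate([0, 0, 780]) ladder();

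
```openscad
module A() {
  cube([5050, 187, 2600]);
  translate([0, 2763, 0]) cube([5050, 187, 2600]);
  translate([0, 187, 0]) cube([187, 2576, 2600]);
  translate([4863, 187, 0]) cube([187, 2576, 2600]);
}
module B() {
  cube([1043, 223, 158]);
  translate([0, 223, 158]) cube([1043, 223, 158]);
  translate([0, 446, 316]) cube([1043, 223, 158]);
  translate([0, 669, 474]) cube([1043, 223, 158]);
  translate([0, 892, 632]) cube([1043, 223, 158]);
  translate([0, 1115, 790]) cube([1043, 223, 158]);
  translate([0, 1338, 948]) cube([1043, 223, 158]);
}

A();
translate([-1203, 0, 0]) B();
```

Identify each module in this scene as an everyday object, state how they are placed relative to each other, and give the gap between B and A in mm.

A is a house frame. B is a staircase. The staircase is on the floor beside the house frame on its −x side. The gap between the staircase and the house frame is 160 mm.

The staircase's nearest face is 160 mm from the house frame's −x face.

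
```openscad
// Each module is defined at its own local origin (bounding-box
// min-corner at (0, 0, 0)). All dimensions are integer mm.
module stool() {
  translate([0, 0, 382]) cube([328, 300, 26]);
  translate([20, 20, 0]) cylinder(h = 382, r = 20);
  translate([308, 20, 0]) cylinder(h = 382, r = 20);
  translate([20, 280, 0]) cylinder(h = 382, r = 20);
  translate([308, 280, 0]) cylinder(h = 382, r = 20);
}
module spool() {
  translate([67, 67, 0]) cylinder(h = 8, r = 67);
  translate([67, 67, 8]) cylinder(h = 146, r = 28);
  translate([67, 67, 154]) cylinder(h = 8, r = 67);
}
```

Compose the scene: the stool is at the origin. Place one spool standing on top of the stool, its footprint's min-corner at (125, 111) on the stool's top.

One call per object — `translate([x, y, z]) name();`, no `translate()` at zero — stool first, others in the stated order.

stool();
translate([125, 111, 408]) spool();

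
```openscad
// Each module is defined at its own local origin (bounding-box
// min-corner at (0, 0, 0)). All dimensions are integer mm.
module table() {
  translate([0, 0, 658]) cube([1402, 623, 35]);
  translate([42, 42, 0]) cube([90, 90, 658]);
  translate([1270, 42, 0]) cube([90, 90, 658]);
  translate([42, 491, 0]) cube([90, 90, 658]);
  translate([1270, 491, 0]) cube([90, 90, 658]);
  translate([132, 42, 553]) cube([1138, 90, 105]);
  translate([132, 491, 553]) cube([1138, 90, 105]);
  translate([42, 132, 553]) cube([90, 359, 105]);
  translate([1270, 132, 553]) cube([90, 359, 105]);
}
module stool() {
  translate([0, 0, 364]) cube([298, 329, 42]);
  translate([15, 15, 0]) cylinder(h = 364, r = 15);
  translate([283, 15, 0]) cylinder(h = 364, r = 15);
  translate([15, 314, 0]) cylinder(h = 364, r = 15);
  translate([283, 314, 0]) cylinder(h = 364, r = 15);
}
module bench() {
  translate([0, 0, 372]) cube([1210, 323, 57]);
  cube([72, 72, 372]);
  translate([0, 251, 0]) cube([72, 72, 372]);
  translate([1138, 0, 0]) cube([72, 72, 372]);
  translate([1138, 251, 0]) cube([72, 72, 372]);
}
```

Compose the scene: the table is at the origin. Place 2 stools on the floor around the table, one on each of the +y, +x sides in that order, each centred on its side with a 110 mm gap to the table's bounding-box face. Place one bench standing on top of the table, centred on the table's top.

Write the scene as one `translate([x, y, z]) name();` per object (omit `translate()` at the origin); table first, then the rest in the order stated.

table();
translate([552, 733, 0]) stool();
translate([1512, 147, 0]) stool();
translate([96, 150, 693]) bench();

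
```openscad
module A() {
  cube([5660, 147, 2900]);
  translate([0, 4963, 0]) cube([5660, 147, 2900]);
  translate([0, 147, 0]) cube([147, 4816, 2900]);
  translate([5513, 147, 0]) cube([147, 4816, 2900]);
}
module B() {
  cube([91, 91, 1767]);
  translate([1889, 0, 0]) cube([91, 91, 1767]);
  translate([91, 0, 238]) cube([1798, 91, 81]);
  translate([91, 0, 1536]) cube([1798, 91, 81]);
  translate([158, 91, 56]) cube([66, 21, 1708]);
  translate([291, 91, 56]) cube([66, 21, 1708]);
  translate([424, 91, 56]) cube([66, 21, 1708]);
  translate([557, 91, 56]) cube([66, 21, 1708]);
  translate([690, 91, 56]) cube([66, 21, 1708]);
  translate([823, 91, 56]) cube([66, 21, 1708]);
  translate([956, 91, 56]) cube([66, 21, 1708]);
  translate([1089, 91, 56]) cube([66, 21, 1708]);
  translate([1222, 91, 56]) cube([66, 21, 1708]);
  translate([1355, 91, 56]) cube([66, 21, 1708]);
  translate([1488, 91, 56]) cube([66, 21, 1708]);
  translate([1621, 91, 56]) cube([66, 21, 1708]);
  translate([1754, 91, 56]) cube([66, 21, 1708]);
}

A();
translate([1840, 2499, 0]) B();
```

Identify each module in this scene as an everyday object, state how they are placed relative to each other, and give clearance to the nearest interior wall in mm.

A is a house frame. B is a fence section. The fence section sits inside the house frame, centred. The clearance to the nearest interior wall is 1693 mm.

Clearances: x = 1693, y = 2352; minimum 1693 mm.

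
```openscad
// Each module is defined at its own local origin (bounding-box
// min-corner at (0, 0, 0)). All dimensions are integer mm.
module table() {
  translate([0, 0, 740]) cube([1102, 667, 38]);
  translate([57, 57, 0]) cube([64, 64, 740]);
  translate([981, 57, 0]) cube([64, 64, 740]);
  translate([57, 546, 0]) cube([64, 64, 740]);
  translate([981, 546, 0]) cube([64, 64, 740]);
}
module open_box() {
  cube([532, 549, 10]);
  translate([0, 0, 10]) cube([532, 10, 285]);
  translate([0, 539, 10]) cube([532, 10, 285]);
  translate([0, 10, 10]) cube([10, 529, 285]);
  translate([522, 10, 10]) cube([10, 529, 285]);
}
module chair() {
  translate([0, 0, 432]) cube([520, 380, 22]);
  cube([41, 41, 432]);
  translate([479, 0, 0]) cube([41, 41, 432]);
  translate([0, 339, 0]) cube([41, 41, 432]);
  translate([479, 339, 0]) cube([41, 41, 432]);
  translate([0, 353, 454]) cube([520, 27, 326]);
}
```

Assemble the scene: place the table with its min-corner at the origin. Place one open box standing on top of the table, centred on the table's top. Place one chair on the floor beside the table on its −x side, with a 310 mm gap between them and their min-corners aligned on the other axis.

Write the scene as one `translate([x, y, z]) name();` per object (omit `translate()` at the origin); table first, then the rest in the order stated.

table();
translate([285, 59, 778]) open_box();
translate([-830, 0, 0]) chair();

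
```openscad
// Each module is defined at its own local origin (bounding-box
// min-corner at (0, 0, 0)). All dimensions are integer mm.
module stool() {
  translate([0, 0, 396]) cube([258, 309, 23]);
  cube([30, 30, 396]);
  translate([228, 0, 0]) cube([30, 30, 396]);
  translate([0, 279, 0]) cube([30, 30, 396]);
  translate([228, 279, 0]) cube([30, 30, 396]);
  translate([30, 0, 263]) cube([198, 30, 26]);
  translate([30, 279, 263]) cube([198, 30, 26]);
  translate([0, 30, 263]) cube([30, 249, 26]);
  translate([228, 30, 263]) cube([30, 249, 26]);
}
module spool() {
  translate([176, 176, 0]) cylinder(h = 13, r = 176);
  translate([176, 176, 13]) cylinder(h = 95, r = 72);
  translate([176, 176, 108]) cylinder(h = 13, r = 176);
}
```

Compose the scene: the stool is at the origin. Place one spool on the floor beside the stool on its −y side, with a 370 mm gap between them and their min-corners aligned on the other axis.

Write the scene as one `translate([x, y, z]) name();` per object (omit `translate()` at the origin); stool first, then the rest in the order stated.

stool();
translate([0, -722, 0]) spool();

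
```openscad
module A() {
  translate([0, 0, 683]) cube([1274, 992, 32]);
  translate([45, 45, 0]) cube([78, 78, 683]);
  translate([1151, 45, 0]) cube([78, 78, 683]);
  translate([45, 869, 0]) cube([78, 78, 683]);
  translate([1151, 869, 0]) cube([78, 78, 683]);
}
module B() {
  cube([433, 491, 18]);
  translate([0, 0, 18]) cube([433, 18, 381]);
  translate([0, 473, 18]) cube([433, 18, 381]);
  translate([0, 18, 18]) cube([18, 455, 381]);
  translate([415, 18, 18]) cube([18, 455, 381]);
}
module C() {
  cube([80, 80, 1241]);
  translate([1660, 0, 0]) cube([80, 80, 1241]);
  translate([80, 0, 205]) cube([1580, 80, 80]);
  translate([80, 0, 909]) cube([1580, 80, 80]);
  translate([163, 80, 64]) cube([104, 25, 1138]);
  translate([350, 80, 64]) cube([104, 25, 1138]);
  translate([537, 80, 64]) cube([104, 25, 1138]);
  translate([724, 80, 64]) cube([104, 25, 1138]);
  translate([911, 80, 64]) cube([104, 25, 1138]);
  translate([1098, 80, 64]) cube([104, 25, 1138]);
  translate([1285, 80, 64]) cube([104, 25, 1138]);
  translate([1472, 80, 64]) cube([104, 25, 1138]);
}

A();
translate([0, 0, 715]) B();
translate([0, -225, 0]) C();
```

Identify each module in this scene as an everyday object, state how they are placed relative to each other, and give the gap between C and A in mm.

A is a table. B is an open box. C is a fence section. The open box is on top of the table. The fence section is on the floor beside the table on its −y side. The gap between the fence section and the table is 120 mm.

The fence section's nearest face is 120 mm from the table's −y face.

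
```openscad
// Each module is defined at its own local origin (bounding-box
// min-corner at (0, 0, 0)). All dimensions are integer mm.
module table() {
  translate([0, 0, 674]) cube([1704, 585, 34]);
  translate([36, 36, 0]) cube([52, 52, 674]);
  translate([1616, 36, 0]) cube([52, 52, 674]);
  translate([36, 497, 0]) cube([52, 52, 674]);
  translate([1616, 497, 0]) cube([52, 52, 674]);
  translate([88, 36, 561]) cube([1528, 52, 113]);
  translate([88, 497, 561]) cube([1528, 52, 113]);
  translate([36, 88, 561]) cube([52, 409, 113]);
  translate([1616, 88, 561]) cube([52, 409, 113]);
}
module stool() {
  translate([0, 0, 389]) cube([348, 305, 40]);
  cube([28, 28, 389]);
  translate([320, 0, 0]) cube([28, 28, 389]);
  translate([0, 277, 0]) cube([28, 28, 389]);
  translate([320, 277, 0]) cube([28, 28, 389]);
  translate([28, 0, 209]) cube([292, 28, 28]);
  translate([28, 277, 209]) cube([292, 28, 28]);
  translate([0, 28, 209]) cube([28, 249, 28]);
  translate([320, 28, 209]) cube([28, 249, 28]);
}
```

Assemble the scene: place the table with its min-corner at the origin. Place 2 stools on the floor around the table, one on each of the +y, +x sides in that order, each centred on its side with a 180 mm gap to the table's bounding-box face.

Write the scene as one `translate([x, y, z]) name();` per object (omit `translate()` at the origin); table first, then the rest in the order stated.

table();
translate([678, 765, 0]) stool();
translate([1884, 140, 0]) stool();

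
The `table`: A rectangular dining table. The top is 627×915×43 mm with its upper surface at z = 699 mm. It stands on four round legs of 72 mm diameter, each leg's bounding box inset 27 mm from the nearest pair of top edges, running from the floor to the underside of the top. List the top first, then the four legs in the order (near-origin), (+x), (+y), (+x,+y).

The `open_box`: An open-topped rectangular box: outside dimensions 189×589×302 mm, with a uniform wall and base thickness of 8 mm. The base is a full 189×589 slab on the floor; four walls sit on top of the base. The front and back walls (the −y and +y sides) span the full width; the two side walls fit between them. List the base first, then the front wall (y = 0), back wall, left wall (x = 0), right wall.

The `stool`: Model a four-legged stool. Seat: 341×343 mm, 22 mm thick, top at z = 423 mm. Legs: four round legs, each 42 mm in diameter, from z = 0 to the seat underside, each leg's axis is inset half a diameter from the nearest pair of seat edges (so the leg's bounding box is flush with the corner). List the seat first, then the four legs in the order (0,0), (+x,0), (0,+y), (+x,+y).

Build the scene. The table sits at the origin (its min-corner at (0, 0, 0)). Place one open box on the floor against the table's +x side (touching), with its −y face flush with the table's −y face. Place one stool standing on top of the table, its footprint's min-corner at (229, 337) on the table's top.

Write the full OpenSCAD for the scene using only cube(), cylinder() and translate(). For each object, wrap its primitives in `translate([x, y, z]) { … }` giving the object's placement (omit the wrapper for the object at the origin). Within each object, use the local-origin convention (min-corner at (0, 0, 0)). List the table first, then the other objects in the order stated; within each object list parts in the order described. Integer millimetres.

translate([0, 0, 656]) cube([627, 915, 43]);
translate([63, 63, 0]) cylinder(h = 656, r = 36);
translate([564, 63, 0]) cylinder(h = 656, r = 36);
translate([63, 852, 0]) cylinder(h = 656, r = 36);
translate([564, 852, 0]) cylinder(h = 656, r = 36);
translate([627, 0, 0]) {
  cube([189, 589, 8]);
  translate([0, 0, 8]) cube([189, 8, 294]);
  translate([0, 581, 8]) cube([189, 8, 294]);
  translate([0, 8, 8]) cube([8, 573, 294]);
  translate([181, 8, 8]) cube([8, 573, 294]);
}
translate([229, 337, 699]) {
  translate([0, 0, 401]) cube([341, 343, 22]);
  translate([21, 21, 0]) cylinder(h = 401, r = 21);
  translate([320, 21, 0]) cylinder(h = 401, r = 21);
  translate([21, 322, 0]) cylinder(h = 401, r = 21);
  translate([320, 322, 0]) cylinder(h = 401, r = 21);
}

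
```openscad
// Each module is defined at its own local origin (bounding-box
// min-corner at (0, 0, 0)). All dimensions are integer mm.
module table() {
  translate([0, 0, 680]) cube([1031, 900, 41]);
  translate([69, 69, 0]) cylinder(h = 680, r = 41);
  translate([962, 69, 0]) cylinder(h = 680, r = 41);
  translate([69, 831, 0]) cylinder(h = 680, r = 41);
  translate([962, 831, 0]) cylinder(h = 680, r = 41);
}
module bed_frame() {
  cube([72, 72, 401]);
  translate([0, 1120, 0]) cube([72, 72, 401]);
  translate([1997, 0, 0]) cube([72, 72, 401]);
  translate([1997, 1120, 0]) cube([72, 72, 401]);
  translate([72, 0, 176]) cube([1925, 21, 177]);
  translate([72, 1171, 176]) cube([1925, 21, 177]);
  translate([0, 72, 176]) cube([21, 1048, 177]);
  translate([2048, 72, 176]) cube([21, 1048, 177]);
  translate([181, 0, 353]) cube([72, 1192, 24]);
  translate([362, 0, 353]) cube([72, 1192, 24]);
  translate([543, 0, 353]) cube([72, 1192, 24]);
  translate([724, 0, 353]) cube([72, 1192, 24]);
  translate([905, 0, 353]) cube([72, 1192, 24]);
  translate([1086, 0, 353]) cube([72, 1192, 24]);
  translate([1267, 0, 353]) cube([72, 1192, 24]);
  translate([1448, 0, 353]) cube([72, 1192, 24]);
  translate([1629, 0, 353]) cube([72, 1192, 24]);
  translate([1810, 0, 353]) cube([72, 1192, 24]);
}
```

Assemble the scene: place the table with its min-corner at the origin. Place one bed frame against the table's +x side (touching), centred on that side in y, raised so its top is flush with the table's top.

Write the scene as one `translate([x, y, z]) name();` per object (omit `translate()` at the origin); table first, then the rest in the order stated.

table();
translate([1031, -146, 320]) bed_frame();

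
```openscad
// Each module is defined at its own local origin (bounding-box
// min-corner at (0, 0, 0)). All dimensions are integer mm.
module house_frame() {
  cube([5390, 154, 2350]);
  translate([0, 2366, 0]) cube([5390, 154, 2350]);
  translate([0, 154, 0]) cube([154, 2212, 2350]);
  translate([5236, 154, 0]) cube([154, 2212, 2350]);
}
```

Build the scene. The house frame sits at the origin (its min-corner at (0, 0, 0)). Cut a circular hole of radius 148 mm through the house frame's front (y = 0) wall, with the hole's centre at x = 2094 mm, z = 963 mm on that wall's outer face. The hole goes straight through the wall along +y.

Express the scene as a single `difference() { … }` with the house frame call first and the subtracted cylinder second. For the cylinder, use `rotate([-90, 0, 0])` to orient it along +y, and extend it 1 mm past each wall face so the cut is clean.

difference() {
  house_frame();
  translate([2094, -1, 963]) rotate([-90, 0, 0]) cylinder(h = 156, r = 148);
}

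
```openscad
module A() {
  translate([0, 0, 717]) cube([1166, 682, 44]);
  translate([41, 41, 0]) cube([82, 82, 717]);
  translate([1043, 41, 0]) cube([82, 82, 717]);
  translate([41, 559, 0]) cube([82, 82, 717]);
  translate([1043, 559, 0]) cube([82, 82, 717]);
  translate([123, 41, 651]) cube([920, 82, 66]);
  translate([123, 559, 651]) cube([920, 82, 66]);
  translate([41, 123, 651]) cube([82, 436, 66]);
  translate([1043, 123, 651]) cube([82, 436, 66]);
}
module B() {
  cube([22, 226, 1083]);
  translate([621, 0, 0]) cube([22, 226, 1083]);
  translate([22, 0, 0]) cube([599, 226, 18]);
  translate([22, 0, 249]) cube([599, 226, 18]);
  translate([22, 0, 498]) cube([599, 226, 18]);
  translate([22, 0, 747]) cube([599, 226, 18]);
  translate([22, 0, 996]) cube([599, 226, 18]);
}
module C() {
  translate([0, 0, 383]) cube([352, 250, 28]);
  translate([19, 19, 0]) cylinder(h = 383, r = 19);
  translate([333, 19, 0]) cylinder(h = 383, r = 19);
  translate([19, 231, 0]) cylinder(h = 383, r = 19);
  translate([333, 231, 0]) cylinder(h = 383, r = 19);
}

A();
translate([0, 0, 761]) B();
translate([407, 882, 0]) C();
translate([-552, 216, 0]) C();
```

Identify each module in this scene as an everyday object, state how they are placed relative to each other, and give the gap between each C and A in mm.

Each stool's nearest face is 200 mm from the table's bounding box.

A is a table. B is a bookshelf. C is a stool. The bookshelf is on top of the table. Two stools sit around the table at the +y, −x sides. The gap between each stool and the table is 200 mm.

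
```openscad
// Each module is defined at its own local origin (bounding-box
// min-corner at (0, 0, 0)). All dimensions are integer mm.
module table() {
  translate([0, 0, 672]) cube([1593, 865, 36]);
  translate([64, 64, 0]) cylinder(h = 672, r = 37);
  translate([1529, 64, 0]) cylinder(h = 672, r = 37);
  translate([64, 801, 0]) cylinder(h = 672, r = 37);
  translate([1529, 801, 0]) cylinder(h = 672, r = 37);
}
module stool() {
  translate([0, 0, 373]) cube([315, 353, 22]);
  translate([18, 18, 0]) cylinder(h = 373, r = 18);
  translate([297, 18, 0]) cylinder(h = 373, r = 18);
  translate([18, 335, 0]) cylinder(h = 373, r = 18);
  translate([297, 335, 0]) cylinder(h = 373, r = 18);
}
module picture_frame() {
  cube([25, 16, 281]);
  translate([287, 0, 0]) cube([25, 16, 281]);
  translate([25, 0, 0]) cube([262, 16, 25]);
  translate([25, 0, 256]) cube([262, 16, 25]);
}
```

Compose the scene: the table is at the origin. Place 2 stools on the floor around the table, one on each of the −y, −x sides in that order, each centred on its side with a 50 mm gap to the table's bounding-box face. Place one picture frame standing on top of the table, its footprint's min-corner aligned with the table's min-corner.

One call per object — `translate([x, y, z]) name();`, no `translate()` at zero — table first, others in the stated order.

table();
translate([639, -403, 0]) stool();
translate([-365, 256, 0]) stool();
translate([0, 0, 708]) picture_frame();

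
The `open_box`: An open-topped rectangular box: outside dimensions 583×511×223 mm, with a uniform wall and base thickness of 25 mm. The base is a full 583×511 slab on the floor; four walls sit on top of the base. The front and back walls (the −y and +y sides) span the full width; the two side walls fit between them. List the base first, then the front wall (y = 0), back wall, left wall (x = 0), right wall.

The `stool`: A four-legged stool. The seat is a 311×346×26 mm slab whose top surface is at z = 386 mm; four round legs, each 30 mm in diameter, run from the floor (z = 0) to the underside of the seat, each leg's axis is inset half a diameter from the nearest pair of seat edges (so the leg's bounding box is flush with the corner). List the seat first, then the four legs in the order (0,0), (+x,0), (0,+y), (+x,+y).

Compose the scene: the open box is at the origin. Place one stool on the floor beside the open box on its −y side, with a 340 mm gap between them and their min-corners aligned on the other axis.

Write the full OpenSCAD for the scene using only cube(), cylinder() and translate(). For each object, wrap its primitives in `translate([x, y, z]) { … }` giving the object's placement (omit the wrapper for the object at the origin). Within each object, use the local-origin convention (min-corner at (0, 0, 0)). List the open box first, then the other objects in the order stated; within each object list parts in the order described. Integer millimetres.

cube([583, 511, 25]);
translate([0, 0, 25]) cube([583, 25, 198]);
translate([0, 486, 25]) cube([583, 25, 198]);
translate([0, 25, 25]) cube([25, 461, 198]);
translate([558, 25, 25]) cube([25, 461, 198]);
translate([0, -686, 0]) {
  translate([0, 0, 360]) cube([311, 346, 26]);
  translate([15, 15, 0]) cylinder(h = 360, r = 15);
  translate([296, 15, 0]) cylinder(h = 360, r = 15);
  translate([15, 331, 0]) cylinder(h = 360, r = 15);
  translate([296, 331, 0]) cylinder(h = 360, r = 15);
}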